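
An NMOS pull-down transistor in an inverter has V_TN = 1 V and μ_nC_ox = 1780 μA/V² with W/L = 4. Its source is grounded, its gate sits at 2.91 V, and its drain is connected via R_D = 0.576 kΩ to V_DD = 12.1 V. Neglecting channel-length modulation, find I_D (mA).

I_D = 13.0 mA

V_GS = V_G = 2.91 V, so V_ov = 2.91 − 1 = 1.91 V.
k_n = μ_nC_ox · (W/L) = 7.12 mA/V².
Assume saturation: I_D = ½ k_n V_ov² = 0.5 × 7.12 × 1.91² = 13 mA, giving V_DS = V_DD − I_D R_D = 12.1 − 13 × 0.576 = 4.62 V.
V_DS = 4.62 V ≥ V_ov = 1.91 V, confirming saturation.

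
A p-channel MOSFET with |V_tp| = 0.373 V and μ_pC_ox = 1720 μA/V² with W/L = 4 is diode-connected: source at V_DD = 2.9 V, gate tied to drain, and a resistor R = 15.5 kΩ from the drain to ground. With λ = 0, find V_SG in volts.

With gate tied to drain, V_SG = V_SD ≥ V_SG − |V_tp|, so the device is in saturation.
k_p = μ_pC_ox · (W/L) = 6.88 mA/V².
KCL at the drain: ½ k_p (V_SG − |V_tp|)² = (V_DD − V_SG)/R.
Let x = V_SG − 0.373. Then 53.3 x² + x − 2.527 = 0, giving x = 0.209 V (positive root), so V_SG = 0.582 V.
I_D = (V_DD − V_SG)/R = (2.9 − 0.582) / 15.5 = 0.15 mA.

V_SG = 0.582 V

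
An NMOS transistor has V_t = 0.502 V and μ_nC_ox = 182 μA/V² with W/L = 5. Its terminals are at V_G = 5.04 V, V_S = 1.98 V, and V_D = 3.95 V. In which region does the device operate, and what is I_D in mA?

Triode; I_D = 2.82 mA

V_GS = V_G − V_S = 5.04 − 1.98 = 3.06 V; V_DS = V_D − V_S = 3.95 − 1.98 = 1.97 V.
k_n = μ_nC_ox · (W/L) = 0.91 mA/V².
V_ov = V_GS − V_t = 3.06 − 0.502 = 2.56 V.
Since V_DS = 1.97 V < V_ov = 2.56 V, the device is in the triode region.
I_D = k_n [V_ov · V_DS − ½ V_DS²] = 0.91 × [2.56 × 1.97 − 0.5 × 1.97²] = 2.82 mA.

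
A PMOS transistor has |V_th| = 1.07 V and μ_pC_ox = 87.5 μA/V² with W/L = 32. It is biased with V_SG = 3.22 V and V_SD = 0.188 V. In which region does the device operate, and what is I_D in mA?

Triode; I_D = 1.08 mA

k_p = μ_pC_ox · (W/L) = 2.8 mA/V².
V_ov = V_SG − |V_th| = 3.22 − 1.07 = 2.15 V.
Since V_SD = 0.188 V < V_ov = 2.15 V, the device is in the triode region.
I_D = k_p [V_ov · V_SD − ½ V_SD²] = 2.8 × [2.15 × 0.188 − 0.5 × 0.188²] = 1.08 mA.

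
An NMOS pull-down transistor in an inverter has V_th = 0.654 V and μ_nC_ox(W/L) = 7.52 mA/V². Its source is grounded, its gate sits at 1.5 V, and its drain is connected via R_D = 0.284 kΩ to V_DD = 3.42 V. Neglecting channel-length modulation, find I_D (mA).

V_GS = V_G = 1.5 V, so V_ov = 1.5 − 0.654 = 0.846 V.
Assume saturation: I_D = ½ k_n V_ov² = 0.5 × 7.52 × 0.846² = 2.69 mA, giving V_DS = V_DD − I_D R_D = 3.42 − 2.69 × 0.284 = 2.66 V.
V_DS = 2.66 V ≥ V_ov = 0.846 V, confirming saturation.

I_D = 2.69 mA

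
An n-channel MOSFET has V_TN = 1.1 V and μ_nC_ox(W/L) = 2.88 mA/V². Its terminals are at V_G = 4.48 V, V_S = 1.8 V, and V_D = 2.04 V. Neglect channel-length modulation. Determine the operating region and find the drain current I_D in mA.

Triode; I_D = 1.01 mA

V_GS = V_G − V_S = 4.48 − 1.8 = 2.68 V; V_DS = V_D − V_S = 2.04 − 1.8 = 0.24 V.
V_ov = V_GS − V_TN = 2.68 − 1.1 = 1.58 V.
Since V_DS = 0.24 V < V_ov = 1.58 V, the device is in the triode region.
I_D = k_n [V_ov · V_DS − ½ V_DS²] = 2.88 × [1.58 × 0.24 − 0.5 × 0.24²] = 1.01 mA.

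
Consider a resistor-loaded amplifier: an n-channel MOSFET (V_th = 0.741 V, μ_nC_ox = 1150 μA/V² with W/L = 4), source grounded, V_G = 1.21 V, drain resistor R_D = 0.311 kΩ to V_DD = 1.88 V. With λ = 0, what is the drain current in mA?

V_GS = V_G = 1.21 V, so V_ov = 1.21 − 0.741 = 0.469 V.
k_n = μ_nC_ox · (W/L) = 4.6 mA/V².
Assume saturation: I_D = ½ k_n V_ov² = 0.5 × 4.6 × 0.469² = 0.506 mA, giving V_DS = V_DD − I_D R_D = 1.88 − 0.506 × 0.311 = 1.72 V.
V_DS = 1.72 V ≥ V_ov = 0.469 V, confirming saturation.

I_D = 0.506 mA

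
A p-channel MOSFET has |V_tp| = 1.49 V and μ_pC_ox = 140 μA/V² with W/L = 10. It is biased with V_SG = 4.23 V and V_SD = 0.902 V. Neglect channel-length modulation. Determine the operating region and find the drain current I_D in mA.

k_p = μ_pC_ox · (W/L) = 1.4 mA/V².
V_ov = V_SG − |V_tp| = 4.23 − 1.49 = 2.74 V.
Since V_SD = 0.902 V < V_ov = 2.74 V, the device is in the triode region.
I_D = k_p [V_ov · V_SD − ½ V_SD²] = 1.4 × [2.74 × 0.902 − 0.5 × 0.902²] = 2.89 mA.

Triode; I_D = 2.89 mA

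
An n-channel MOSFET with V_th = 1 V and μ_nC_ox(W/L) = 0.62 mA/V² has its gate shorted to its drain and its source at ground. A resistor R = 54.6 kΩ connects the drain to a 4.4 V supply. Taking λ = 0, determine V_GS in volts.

With gate tied to drain, V_GS = V_DS ≥ V_GS − V_th, so the device is in saturation.
KCL at the drain: ½ k_n (V_GS − V_th)² = (V_DD − V_GS)/R.
Let x = V_GS − 1. Then 16.9 x² + x − 3.4 = 0, giving x = 0.42 V (positive root), so V_GS = 1.42 V.
I_D = (V_DD − V_GS)/R = (4.4 − 1.42) / 54.6 = 0.0546 mA.

V_GS = 1.42 V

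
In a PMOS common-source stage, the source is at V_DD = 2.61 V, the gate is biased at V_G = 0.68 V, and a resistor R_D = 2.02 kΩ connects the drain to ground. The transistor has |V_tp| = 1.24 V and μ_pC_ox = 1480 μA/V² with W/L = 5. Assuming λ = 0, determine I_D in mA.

I_D = 1.15 mA

V_SG = V_DD − V_G = 2.61 − 0.68 = 1.93 V, so V_ov = 1.93 − 1.24 = 0.69 V.
k_p = μ_pC_ox · (W/L) = 7.4 mA/V².
Assume saturation: I_D = ½ k_p V_ov² = 0.5 × 7.4 × 0.69² = 1.76 mA, giving V_SD = V_DD − I_D R_D = 2.61 − 1.76 × 2.02 = -0.948 V.
But -0.948 V < V_ov = 0.69 V, so the device is actually in triode.
In triode I_D = k_p[V_ov V_SD − ½ V_SD²] and I_D = (V_DD − V_SD)/R_D. Equating: 7.47 V_SD² − 11.31 V_SD + 2.61 = 0, giving V_SD = 0.284 V (the root below V_ov).
I_D = (2.61 − 0.284) / 2.02 = 1.15 mA.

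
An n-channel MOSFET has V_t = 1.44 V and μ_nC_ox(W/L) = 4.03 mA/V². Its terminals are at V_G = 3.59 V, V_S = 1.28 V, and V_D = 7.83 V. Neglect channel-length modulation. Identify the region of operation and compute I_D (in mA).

Saturation; I_D = 1.53 mA

V_GS = V_G − V_S = 3.59 − 1.28 = 2.31 V; V_DS = V_D − V_S = 7.83 − 1.28 = 6.55 V.
V_ov = V_GS − V_t = 2.31 − 1.44 = 0.87 V.
Since V_DS = 6.55 V ≥ V_ov = 0.87 V, the device is in saturation.
I_D = ½ k_n V_ov² = 0.5 × 4.03 × 0.87² = 1.53 mA.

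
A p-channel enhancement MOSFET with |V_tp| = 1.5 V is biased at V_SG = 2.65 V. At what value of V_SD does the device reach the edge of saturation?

V_SD,sat = 1.15 V

The boundary between triode and saturation is V_SD = V_SG − |V_tp| = V_ov.
V_ov = 2.65 − 1.5 = 1.15 V.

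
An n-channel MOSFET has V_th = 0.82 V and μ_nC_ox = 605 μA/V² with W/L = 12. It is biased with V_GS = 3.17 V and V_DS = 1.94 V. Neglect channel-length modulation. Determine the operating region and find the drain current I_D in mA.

k_n = μ_nC_ox · (W/L) = 7.26 mA/V².
V_ov = V_GS − V_th = 3.17 − 0.82 = 2.35 V.
Since V_DS = 1.94 V < V_ov = 2.35 V, the device is in the triode region.
I_D = k_n [V_ov · V_DS − ½ V_DS²] = 7.26 × [2.35 × 1.94 − 0.5 × 1.94²] = 19.4 mA.

Triode; I_D = 19.4 mA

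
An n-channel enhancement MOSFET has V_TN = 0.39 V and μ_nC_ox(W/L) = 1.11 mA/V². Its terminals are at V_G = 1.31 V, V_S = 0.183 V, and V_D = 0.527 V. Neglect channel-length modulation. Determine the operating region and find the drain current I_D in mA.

V_GS = V_G − V_S = 1.31 − 0.183 = 1.13 V; V_DS = V_D − V_S = 0.527 − 0.183 = 0.344 V.
V_ov = V_GS − V_TN = 1.13 − 0.39 = 0.737 V.
Since V_DS = 0.344 V < V_ov = 0.737 V, the device is in the triode region.
I_D = k_n [V_ov · V_DS − ½ V_DS²] = 1.11 × [0.737 × 0.344 − 0.5 × 0.344²] = 0.216 mA.

Triode; I_D = 0.216 mA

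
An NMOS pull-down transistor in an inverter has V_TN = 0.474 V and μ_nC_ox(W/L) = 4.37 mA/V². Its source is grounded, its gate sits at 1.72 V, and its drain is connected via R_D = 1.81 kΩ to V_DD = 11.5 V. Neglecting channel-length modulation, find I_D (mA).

I_D = 3.39 mA

V_GS = V_G = 1.72 V, so V_ov = 1.72 − 0.474 = 1.25 V.
Assume saturation: I_D = ½ k_n V_ov² = 0.5 × 4.37 × 1.25² = 3.39 mA, giving V_DS = V_DD − I_D R_D = 11.5 − 3.39 × 1.81 = 5.36 V.
V_DS = 5.36 V ≥ V_ov = 1.25 V, confirming saturation.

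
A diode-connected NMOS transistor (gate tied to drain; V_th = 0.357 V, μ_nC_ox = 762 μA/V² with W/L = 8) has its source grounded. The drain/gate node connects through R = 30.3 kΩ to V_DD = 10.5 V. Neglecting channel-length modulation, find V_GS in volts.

With gate tied to drain, V_GS = V_DS ≥ V_GS − V_th, so the device is in saturation.
k_n = μ_nC_ox · (W/L) = 6.096 mA/V².
KCL at the drain: ½ k_n (V_GS − V_th)² = (V_DD − V_GS)/R.
Let x = V_GS − 0.357. Then 92.4 x² + x − 10.14 = 0, giving x = 0.326 V (positive root), so V_GS = 0.683 V.
I_D = (V_DD − V_GS)/R = (10.5 − 0.683) / 30.3 = 0.324 mA.

V_GS = 0.683 V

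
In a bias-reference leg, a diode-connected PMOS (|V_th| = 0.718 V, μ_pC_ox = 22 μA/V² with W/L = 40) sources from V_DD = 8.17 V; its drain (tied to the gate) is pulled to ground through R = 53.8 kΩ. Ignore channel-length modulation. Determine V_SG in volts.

V_SG = 1.26 V

With gate tied to drain, V_SG = V_SD ≥ V_SG − |V_th|, so the device is in saturation.
k_p = μ_pC_ox · (W/L) = 0.88 mA/V².
KCL at the drain: ½ k_p (V_SG − |V_th|)² = (V_DD − V_SG)/R.
Let x = V_SG − 0.718. Then 23.7 x² + x − 7.452 = 0, giving x = 0.54 V (positive root), so V_SG = 1.26 V.
I_D = (V_DD − V_SG)/R = (8.17 − 1.26) / 53.8 = 0.128 mA.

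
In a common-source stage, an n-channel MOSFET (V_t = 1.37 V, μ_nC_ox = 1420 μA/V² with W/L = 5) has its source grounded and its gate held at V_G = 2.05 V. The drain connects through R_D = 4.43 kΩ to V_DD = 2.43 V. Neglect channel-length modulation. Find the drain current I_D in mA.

V_GS = V_G = 2.05 V, so V_ov = 2.05 − 1.37 = 0.68 V.
k_n = μ_nC_ox · (W/L) = 7.1 mA/V².
Assume saturation: I_D = ½ k_n V_ov² = 0.5 × 7.1 × 0.68² = 1.64 mA, giving V_DS = V_DD − I_D R_D = 2.43 − 1.64 × 4.43 = -4.84 V.
But -4.84 V < V_ov = 0.68 V, so the device is actually in triode.
In triode I_D = k_n[V_ov V_DS − ½ V_DS²] and I_D = (V_DD − V_DS)/R_D. Equating: 15.7 V_DS² − 22.39 V_DS + 2.43 = 0, giving V_DS = 0.118 V (the root below V_ov).
I_D = (2.43 − 0.118) / 4.43 = 0.522 mA.

I_D = 0.522 mA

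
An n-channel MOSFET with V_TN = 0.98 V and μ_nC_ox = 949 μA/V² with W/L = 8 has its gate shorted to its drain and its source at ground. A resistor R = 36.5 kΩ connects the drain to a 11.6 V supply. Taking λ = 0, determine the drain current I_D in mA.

I_D = 0.283 mA

With gate tied to drain, V_GS = V_DS ≥ V_GS − V_TN, so the device is in saturation.
k_n = μ_nC_ox · (W/L) = 7.592 mA/V².
KCL at the drain: ½ k_n (V_GS − V_TN)² = (V_DD − V_GS)/R.
Let x = V_GS − 0.98. Then 139 x² + x − 10.62 = 0, giving x = 0.273 V (positive root), so V_GS = 1.25 V.
I_D = (V_DD − V_GS)/R = (11.6 − 1.25) / 36.5 = 0.283 mA.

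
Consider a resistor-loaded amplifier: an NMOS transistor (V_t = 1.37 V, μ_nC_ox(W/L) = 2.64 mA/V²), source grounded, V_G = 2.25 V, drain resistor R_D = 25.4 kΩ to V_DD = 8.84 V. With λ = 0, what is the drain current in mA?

V_GS = V_G = 2.25 V, so V_ov = 2.25 − 1.37 = 0.88 V.
Assume saturation: I_D = ½ k_n V_ov² = 0.5 × 2.64 × 0.88² = 1.02 mA, giving V_DS = V_DD − I_D R_D = 8.84 − 1.02 × 25.4 = -17.1 V.
But -17.1 V < V_ov = 0.88 V, so the device is actually in triode.
In triode I_D = k_n[V_ov V_DS − ½ V_DS²] and I_D = (V_DD − V_DS)/R_D. Equating: 33.5 V_DS² − 60.01 V_DS + 8.84 = 0, giving V_DS = 0.162 V (the root below V_ov).
I_D = (8.84 − 0.162) / 25.4 = 0.342 mA.

I_D = 0.342 mA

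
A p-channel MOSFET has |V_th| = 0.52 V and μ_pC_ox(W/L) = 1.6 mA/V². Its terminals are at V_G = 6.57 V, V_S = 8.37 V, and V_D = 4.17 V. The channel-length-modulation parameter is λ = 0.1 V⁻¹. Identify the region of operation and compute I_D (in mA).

Saturation; I_D = 1.86 mA

V_SG = V_S − V_G = 8.37 − 6.57 = 1.8 V; V_SD = V_S − V_D = 8.37 − 4.17 = 4.2 V.
V_ov = V_SG − |V_th| = 1.8 − 0.52 = 1.28 V.
Since V_SD = 4.2 V ≥ V_ov = 1.28 V, the device is in saturation.
I_D = ½ k_p V_ov² (1 + λ V_SD) = 0.5 × 1.6 × 1.28² × (1 + 0.1 × 4.2) = 1.86 mA.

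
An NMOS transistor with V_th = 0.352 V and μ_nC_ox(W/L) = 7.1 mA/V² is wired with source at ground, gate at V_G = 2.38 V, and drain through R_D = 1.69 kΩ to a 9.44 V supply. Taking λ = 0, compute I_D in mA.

I_D = 5.34 mA

V_GS = V_G = 2.38 V, so V_ov = 2.38 − 0.352 = 2.03 V.
Assume saturation: I_D = ½ k_n V_ov² = 0.5 × 7.1 × 2.03² = 14.6 mA, giving V_DS = V_DD − I_D R_D = 9.44 − 14.6 × 1.69 = -15.2 V.
But -15.2 V < V_ov = 2.03 V, so the device is actually in triode.
In triode I_D = k_n[V_ov V_DS − ½ V_DS²] and I_D = (V_DD − V_DS)/R_D. Equating: 6 V_DS² − 25.33 V_DS + 9.44 = 0, giving V_DS = 0.413 V (the root below V_ov).
I_D = (9.44 − 0.413) / 1.69 = 5.34 mA.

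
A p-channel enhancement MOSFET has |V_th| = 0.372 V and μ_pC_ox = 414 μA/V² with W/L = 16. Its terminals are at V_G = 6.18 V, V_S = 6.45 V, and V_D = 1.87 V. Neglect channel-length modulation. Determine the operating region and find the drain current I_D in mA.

V_SG = V_S − V_G = 6.45 − 6.18 = 0.27 V; V_SD = V_S − V_D = 6.45 − 1.87 = 4.58 V.
V_SG = 0.27 V < |V_th| = 0.372 V, so the transistor is in cutoff.

Cutoff; I_D = 0 mA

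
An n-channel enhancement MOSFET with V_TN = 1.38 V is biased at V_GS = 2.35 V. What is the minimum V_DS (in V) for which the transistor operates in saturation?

V_DS,sat = 0.970 V

The boundary between triode and saturation is V_DS = V_GS − V_TN = V_ov.
V_ov = 2.35 − 1.38 = 0.97 V.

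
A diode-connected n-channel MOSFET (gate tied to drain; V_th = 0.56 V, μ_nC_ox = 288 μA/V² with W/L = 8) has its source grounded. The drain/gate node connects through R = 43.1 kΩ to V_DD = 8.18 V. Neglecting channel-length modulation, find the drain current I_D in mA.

I_D = 0.168 mA

With gate tied to drain, V_GS = V_DS ≥ V_GS − V_th, so the device is in saturation.
k_n = μ_nC_ox · (W/L) = 2.304 mA/V².
KCL at the drain: ½ k_n (V_GS − V_th)² = (V_DD − V_GS)/R.
Let x = V_GS − 0.56. Then 49.7 x² + x − 7.62 = 0, giving x = 0.382 V (positive root), so V_GS = 0.942 V.
I_D = (V_DD − V_GS)/R = (8.18 − 0.942) / 43.1 = 0.168 mA.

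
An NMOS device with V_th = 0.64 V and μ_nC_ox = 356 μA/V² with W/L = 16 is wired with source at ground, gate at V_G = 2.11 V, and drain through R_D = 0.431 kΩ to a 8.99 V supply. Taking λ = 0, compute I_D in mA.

I_D = 6.15 mA

V_GS = V_G = 2.11 V, so V_ov = 2.11 − 0.64 = 1.47 V.
k_n = μ_nC_ox · (W/L) = 5.696 mA/V².
Assume saturation: I_D = ½ k_n V_ov² = 0.5 × 5.696 × 1.47² = 6.15 mA, giving V_DS = V_DD − I_D R_D = 8.99 − 6.15 × 0.431 = 6.34 V.
V_DS = 6.34 V ≥ V_ov = 1.47 V, confirming saturation.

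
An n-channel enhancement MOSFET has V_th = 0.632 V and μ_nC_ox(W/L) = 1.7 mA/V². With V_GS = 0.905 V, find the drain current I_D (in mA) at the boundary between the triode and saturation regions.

I_D = 0.0633 mA

At the boundary V_DS = V_ov = V_GS − V_th = 0.905 − 0.632 = 0.273 V.
I_D = ½ k_n V_ov² = 0.5 × 1.7 × 0.273² = 0.0633 mA.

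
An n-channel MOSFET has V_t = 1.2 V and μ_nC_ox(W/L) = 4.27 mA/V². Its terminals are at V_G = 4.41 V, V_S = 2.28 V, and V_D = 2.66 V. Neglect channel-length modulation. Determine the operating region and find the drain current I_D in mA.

V_GS = V_G − V_S = 4.41 − 2.28 = 2.13 V; V_DS = V_D − V_S = 2.66 − 2.28 = 0.38 V.
V_ov = V_GS − V_t = 2.13 − 1.2 = 0.93 V.
Since V_DS = 0.38 V < V_ov = 0.93 V, the device is in the triode region.
I_D = k_n [V_ov · V_DS − ½ V_DS²] = 4.27 × [0.93 × 0.38 − 0.5 × 0.38²] = 1.2 mA.

Triode; I_D = 1.20 mA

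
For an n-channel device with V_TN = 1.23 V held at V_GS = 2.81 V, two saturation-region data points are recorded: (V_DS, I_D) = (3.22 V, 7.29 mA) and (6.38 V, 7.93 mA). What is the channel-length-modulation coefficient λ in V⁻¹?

With V_GS fixed, I_D ∝ (1 + λ V_DS) in saturation, so I_D2/I_D1 = (1 + λ V_DS2)/(1 + λ V_DS1).
7.93/7.29 = 1.088 = (1 + 6.38 λ)/(1 + 3.22 λ).
Solving: λ (I_D1 V_DS2 − I_D2 V_DS1) = I_D2 − I_D1, so λ = (7.93 − 7.29) / (7.29 × 6.38 − 7.93 × 3.22) = 0.64 / 21 = 0.0305 V⁻¹.

λ = 0.0305 V⁻¹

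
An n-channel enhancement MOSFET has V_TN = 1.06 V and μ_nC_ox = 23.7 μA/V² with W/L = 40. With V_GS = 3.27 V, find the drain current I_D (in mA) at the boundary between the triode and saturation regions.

I_D = 2.32 mA

At the boundary V_DS = V_ov = V_GS − V_TN = 3.27 − 1.06 = 2.21 V.
k_n = μ_nC_ox · (W/L) = 0.948 mA/V².
I_D = ½ k_n V_ov² = 0.5 × 0.948 × 2.21² = 2.32 mA.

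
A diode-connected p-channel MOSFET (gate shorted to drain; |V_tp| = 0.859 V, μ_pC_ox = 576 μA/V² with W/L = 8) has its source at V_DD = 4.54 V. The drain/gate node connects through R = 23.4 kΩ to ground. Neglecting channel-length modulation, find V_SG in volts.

V_SG = 1.11 V

With gate tied to drain, V_SG = V_SD ≥ V_SG − |V_tp|, so the device is in saturation.
k_p = μ_pC_ox · (W/L) = 4.608 mA/V².
KCL at the drain: ½ k_p (V_SG − |V_tp|)² = (V_DD − V_SG)/R.
Let x = V_SG − 0.859. Then 53.9 x² + x − 3.681 = 0, giving x = 0.252 V (positive root), so V_SG = 1.11 V.
I_D = (V_DD − V_SG)/R = (4.54 − 1.11) / 23.4 = 0.147 mA.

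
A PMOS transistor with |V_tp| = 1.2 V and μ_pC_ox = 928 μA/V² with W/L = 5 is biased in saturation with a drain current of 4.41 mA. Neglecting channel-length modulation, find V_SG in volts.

k_p = μ_pC_ox · (W/L) = 4.64 mA/V².
In saturation I_D = ½ k_p (V_SG − |V_tp|)², so V_SG − |V_tp| = √(2 I_D / k_p) = √(2 × 4.41 / 4.64) = 1.38 V.
V_SG = 1.2 + 1.38 = 2.58 V.

V_SG = 2.58 V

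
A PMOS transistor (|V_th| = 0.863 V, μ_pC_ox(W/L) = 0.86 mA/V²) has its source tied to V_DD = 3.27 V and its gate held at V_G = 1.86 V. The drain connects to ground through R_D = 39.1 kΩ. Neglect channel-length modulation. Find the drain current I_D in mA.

I_D = 0.0784 mA

V_SG = V_DD − V_G = 3.27 − 1.86 = 1.41 V, so V_ov = 1.41 − 0.863 = 0.547 V.
Assume saturation: I_D = ½ k_p V_ov² = 0.5 × 0.86 × 0.547² = 0.129 mA, giving V_SD = V_DD − I_D R_D = 3.27 − 0.129 × 39.1 = -1.76 V.
But -1.76 V < V_ov = 0.547 V, so the device is actually in triode.
In triode I_D = k_p[V_ov V_SD − ½ V_SD²] and I_D = (V_DD − V_SD)/R_D. Equating: 16.8 V_SD² − 19.39 V_SD + 3.27 = 0, giving V_SD = 0.205 V (the root below V_ov).
I_D = (3.27 − 0.205) / 39.1 = 0.0784 mA.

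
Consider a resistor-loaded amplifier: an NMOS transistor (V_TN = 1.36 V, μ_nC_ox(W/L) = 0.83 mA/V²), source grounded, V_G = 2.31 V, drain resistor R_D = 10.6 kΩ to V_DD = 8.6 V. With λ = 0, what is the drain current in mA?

I_D = 0.375 mA

V_GS = V_G = 2.31 V, so V_ov = 2.31 − 1.36 = 0.95 V.
Assume saturation: I_D = ½ k_n V_ov² = 0.5 × 0.83 × 0.95² = 0.375 mA, giving V_DS = V_DD − I_D R_D = 8.6 − 0.375 × 10.6 = 4.63 V.
V_DS = 4.63 V ≥ V_ov = 0.95 V, confirming saturation.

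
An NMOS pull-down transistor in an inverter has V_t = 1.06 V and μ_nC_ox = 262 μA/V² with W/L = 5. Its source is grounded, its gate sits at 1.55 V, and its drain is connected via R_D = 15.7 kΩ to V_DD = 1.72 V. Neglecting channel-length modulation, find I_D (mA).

V_GS = V_G = 1.55 V, so V_ov = 1.55 − 1.06 = 0.49 V.
k_n = μ_nC_ox · (W/L) = 1.31 mA/V².
Assume saturation: I_D = ½ k_n V_ov² = 0.5 × 1.31 × 0.49² = 0.157 mA, giving V_DS = V_DD − I_D R_D = 1.72 − 0.157 × 15.7 = -0.749 V.
But -0.749 V < V_ov = 0.49 V, so the device is actually in triode.
In triode I_D = k_n[V_ov V_DS − ½ V_DS²] and I_D = (V_DD − V_DS)/R_D. Equating: 10.3 V_DS² − 11.08 V_DS + 1.72 = 0, giving V_DS = 0.188 V (the root below V_ov).
I_D = (1.72 − 0.188) / 15.7 = 0.0976 mA.

I_D = 0.0976 mA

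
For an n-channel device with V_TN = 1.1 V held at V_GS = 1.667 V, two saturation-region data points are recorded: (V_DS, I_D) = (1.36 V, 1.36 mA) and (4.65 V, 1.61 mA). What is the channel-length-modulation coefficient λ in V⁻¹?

λ = 0.0605 V⁻¹

With V_GS fixed, I_D ∝ (1 + λ V_DS) in saturation, so I_D2/I_D1 = (1 + λ V_DS2)/(1 + λ V_DS1).
1.61/1.36 = 1.184 = (1 + 4.65 λ)/(1 + 1.36 λ).
Solving: λ (I_D1 V_DS2 − I_D2 V_DS1) = I_D2 − I_D1, so λ = (1.61 − 1.36) / (1.36 × 4.65 − 1.61 × 1.36) = 0.25 / 4.13 = 0.0605 V⁻¹.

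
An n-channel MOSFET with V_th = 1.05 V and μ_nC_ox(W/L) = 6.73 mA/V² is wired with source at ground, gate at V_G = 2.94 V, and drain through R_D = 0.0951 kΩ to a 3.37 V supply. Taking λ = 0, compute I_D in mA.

I_D = 12.0 mA

V_GS = V_G = 2.94 V, so V_ov = 2.94 − 1.05 = 1.89 V.
Assume saturation: I_D = ½ k_n V_ov² = 0.5 × 6.73 × 1.89² = 12 mA, giving V_DS = V_DD − I_D R_D = 3.37 − 12 × 0.0951 = 2.23 V.
V_DS = 2.23 V ≥ V_ov = 1.89 V, confirming saturation.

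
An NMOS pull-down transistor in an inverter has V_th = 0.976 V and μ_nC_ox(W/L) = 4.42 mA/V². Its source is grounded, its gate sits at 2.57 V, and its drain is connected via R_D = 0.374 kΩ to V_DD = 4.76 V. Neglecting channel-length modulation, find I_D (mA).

I_D = 5.62 mA

V_GS = V_G = 2.57 V, so V_ov = 2.57 − 0.976 = 1.59 V.
Assume saturation: I_D = ½ k_n V_ov² = 0.5 × 4.42 × 1.59² = 5.62 mA, giving V_DS = V_DD − I_D R_D = 4.76 − 5.62 × 0.374 = 2.66 V.
V_DS = 2.66 V ≥ V_ov = 1.59 V, confirming saturation.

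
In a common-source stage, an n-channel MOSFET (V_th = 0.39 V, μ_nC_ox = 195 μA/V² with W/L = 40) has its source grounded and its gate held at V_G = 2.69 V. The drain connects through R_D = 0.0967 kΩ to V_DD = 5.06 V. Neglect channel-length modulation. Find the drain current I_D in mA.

V_GS = V_G = 2.69 V, so V_ov = 2.69 − 0.39 = 2.3 V.
k_n = μ_nC_ox · (W/L) = 7.8 mA/V².
Assume saturation: I_D = ½ k_n V_ov² = 0.5 × 7.8 × 2.3² = 20.6 mA, giving V_DS = V_DD − I_D R_D = 5.06 − 20.6 × 0.0967 = 3.06 V.
V_DS = 3.06 V ≥ V_ov = 2.3 V, confirming saturation.

I_D = 20.6 mA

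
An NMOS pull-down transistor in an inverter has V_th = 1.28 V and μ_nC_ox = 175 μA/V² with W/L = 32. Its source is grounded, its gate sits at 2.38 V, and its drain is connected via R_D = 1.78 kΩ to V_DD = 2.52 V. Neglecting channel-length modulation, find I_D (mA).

I_D = 1.28 mA

V_GS = V_G = 2.38 V, so V_ov = 2.38 − 1.28 = 1.1 V.
k_n = μ_nC_ox · (W/L) = 5.6 mA/V².
Assume saturation: I_D = ½ k_n V_ov² = 0.5 × 5.6 × 1.1² = 3.39 mA, giving V_DS = V_DD − I_D R_D = 2.52 − 3.39 × 1.78 = -3.51 V.
But -3.51 V < V_ov = 1.1 V, so the device is actually in triode.
In triode I_D = k_n[V_ov V_DS − ½ V_DS²] and I_D = (V_DD − V_DS)/R_D. Equating: 4.98 V_DS² − 11.96 V_DS + 2.52 = 0, giving V_DS = 0.233 V (the root below V_ov).
I_D = (2.52 − 0.233) / 1.78 = 1.28 mA.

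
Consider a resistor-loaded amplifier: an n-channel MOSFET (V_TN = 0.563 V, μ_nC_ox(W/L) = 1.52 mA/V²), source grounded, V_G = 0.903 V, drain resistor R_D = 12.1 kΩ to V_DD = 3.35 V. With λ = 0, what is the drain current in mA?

V_GS = V_G = 0.903 V, so V_ov = 0.903 − 0.563 = 0.34 V.
Assume saturation: I_D = ½ k_n V_ov² = 0.5 × 1.52 × 0.34² = 0.0879 mA, giving V_DS = V_DD − I_D R_D = 3.35 − 0.0879 × 12.1 = 2.29 V.
V_DS = 2.29 V ≥ V_ov = 0.34 V, confirming saturation.

I_D = 0.0879 mA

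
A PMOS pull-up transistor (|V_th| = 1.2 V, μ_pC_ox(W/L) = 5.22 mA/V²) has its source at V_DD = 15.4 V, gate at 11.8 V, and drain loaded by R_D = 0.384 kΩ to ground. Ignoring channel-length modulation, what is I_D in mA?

I_D = 15.0 mA

V_SG = V_DD − V_G = 15.4 − 11.8 = 3.6 V, so V_ov = 3.6 − 1.2 = 2.4 V.
Assume saturation: I_D = ½ k_p V_ov² = 0.5 × 5.22 × 2.4² = 15 mA, giving V_SD = V_DD − I_D R_D = 15.4 − 15 × 0.384 = 9.63 V.
V_SD = 9.63 V ≥ V_ov = 2.4 V, confirming saturation.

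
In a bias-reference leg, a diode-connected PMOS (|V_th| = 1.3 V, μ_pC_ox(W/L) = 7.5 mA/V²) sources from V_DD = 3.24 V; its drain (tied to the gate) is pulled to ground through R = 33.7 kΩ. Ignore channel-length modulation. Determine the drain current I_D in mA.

With gate tied to drain, V_SG = V_SD ≥ V_SG − |V_th|, so the device is in saturation.
KCL at the drain: ½ k_p (V_SG − |V_th|)² = (V_DD − V_SG)/R.
Let x = V_SG − 1.3. Then 126 x² + x − 1.94 = 0, giving x = 0.12 V (positive root), so V_SG = 1.42 V.
I_D = (V_DD − V_SG)/R = (3.24 − 1.42) / 33.7 = 0.054 mA.

I_D = 0.0540 mA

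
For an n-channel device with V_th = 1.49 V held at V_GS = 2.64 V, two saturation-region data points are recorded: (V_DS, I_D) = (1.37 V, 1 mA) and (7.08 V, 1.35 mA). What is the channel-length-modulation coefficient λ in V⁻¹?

With V_GS fixed, I_D ∝ (1 + λ V_DS) in saturation, so I_D2/I_D1 = (1 + λ V_DS2)/(1 + λ V_DS1).
1.35/1 = 1.35 = (1 + 7.08 λ)/(1 + 1.37 λ).
Solving: λ (I_D1 V_DS2 − I_D2 V_DS1) = I_D2 − I_D1, so λ = (1.35 − 1) / (1 × 7.08 − 1.35 × 1.37) = 0.35 / 5.23 = 0.0669 V⁻¹.

λ = 0.0669 V⁻¹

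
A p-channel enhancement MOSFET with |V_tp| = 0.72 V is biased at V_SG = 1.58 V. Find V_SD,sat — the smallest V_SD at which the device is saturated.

V_SD,sat = 0.860 V

The boundary between triode and saturation is V_SD = V_SG − |V_tp| = V_ov.
V_ov = 1.58 − 0.72 = 0.86 V.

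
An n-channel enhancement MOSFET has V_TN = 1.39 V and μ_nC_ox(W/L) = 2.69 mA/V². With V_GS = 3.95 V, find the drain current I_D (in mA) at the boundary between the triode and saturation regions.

I_D = 8.81 mA

At the boundary V_DS = V_ov = V_GS − V_TN = 3.95 − 1.39 = 2.56 V.
I_D = ½ k_n V_ov² = 0.5 × 2.69 × 2.56² = 8.81 mA.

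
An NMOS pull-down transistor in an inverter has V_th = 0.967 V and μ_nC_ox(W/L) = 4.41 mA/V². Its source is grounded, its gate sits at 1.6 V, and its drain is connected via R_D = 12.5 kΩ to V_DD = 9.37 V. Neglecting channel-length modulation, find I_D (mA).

V_GS = V_G = 1.6 V, so V_ov = 1.6 − 0.967 = 0.633 V.
Assume saturation: I_D = ½ k_n V_ov² = 0.5 × 4.41 × 0.633² = 0.884 mA, giving V_DS = V_DD − I_D R_D = 9.37 − 0.884 × 12.5 = -1.67 V.
But -1.67 V < V_ov = 0.633 V, so the device is actually in triode.
In triode I_D = k_n[V_ov V_DS − ½ V_DS²] and I_D = (V_DD − V_DS)/R_D. Equating: 27.6 V_DS² − 35.89 V_DS + 9.37 = 0, giving V_DS = 0.361 V (the root below V_ov).
I_D = (9.37 − 0.361) / 12.5 = 0.721 mA.

I_D = 0.721 mA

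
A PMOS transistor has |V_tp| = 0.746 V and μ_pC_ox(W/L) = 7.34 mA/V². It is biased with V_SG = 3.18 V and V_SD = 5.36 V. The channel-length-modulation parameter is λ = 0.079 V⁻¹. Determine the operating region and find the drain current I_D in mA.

Saturation; I_D = 30.9 mA

V_ov = V_SG − |V_tp| = 3.18 − 0.746 = 2.43 V.
Since V_SD = 5.36 V ≥ V_ov = 2.43 V, the device is in saturation.
I_D = ½ k_p V_ov² (1 + λ V_SD) = 0.5 × 7.34 × 2.43² × (1 + 0.079 × 5.36) = 30.9 mA.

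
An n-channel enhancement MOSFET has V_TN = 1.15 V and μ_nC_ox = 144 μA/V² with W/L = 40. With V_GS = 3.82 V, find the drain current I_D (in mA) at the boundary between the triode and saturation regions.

I_D = 20.5 mA

At the boundary V_DS = V_ov = V_GS − V_TN = 3.82 − 1.15 = 2.67 V.
k_n = μ_nC_ox · (W/L) = 5.76 mA/V².
I_D = ½ k_n V_ov² = 0.5 × 5.76 × 2.67² = 20.5 mA.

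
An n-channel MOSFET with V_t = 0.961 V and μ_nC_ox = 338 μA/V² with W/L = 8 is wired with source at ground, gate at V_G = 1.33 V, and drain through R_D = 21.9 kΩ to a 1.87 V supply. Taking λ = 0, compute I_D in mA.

V_GS = V_G = 1.33 V, so V_ov = 1.33 − 0.961 = 0.369 V.
k_n = μ_nC_ox · (W/L) = 2.704 mA/V².
Assume saturation: I_D = ½ k_n V_ov² = 0.5 × 2.704 × 0.369² = 0.184 mA, giving V_DS = V_DD − I_D R_D = 1.87 − 0.184 × 21.9 = -2.16 V.
But -2.16 V < V_ov = 0.369 V, so the device is actually in triode.
In triode I_D = k_n[V_ov V_DS − ½ V_DS²] and I_D = (V_DD − V_DS)/R_D. Equating: 29.6 V_DS² − 22.85 V_DS + 1.87 = 0, giving V_DS = 0.0931 V (the root below V_ov).
I_D = (1.87 − 0.0931) / 21.9 = 0.0811 mA.

I_D = 0.0811 mA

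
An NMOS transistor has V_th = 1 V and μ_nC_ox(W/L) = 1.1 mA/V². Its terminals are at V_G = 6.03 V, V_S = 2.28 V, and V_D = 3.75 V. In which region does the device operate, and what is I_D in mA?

V_GS = V_G − V_S = 6.03 − 2.28 = 3.75 V; V_DS = V_D − V_S = 3.75 − 2.28 = 1.47 V.
V_ov = V_GS − V_th = 3.75 − 1 = 2.75 V.
Since V_DS = 1.47 V < V_ov = 2.75 V, the device is in the triode region.
I_D = k_n [V_ov · V_DS − ½ V_DS²] = 1.1 × [2.75 × 1.47 − 0.5 × 1.47²] = 3.26 mA.

Triode; I_D = 3.26 mA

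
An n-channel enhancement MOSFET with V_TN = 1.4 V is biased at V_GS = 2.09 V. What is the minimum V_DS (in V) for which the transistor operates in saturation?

V_DS,sat = 0.690 V

The boundary between triode and saturation is V_DS = V_GS − V_TN = V_ov.
V_ov = 2.09 − 1.4 = 0.69 V.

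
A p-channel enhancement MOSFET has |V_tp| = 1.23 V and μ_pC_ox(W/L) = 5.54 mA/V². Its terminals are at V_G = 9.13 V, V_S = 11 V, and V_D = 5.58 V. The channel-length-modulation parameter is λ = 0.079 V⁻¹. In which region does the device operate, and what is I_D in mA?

Saturation; I_D = 1.62 mA

V_SG = V_S − V_G = 11 − 9.13 = 1.87 V; V_SD = V_S − V_D = 11 − 5.58 = 5.42 V.
V_ov = V_SG − |V_tp| = 1.87 − 1.23 = 0.64 V.
Since V_SD = 5.42 V ≥ V_ov = 0.64 V, the device is in saturation.
I_D = ½ k_p V_ov² (1 + λ V_SD) = 0.5 × 5.54 × 0.64² × (1 + 0.079 × 5.42) = 1.62 mA.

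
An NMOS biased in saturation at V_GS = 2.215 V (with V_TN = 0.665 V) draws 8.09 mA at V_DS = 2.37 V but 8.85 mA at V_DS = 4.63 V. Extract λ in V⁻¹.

λ = 0.0461 V⁻¹

With V_GS fixed, I_D ∝ (1 + λ V_DS) in saturation, so I_D2/I_D1 = (1 + λ V_DS2)/(1 + λ V_DS1).
8.85/8.09 = 1.094 = (1 + 4.63 λ)/(1 + 2.37 λ).
Solving: λ (I_D1 V_DS2 − I_D2 V_DS1) = I_D2 − I_D1, so λ = (8.85 − 8.09) / (8.09 × 4.63 − 8.85 × 2.37) = 0.76 / 16.5 = 0.0461 V⁻¹.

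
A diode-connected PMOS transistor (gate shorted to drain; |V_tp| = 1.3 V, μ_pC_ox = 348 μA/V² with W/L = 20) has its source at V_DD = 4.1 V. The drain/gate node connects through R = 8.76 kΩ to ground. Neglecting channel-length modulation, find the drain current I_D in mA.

I_D = 0.287 mA

With gate tied to drain, V_SG = V_SD ≥ V_SG − |V_tp|, so the device is in saturation.
k_p = μ_pC_ox · (W/L) = 6.96 mA/V².
KCL at the drain: ½ k_p (V_SG − |V_tp|)² = (V_DD − V_SG)/R.
Let x = V_SG − 1.3. Then 30.5 x² + x − 2.8 = 0, giving x = 0.287 V (positive root), so V_SG = 1.59 V.
I_D = (V_DD − V_SG)/R = (4.1 − 1.59) / 8.76 = 0.287 mA.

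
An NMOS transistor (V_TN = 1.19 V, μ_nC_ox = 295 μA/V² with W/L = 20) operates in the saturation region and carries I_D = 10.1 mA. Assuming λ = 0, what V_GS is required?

k_n = μ_nC_ox · (W/L) = 5.9 mA/V².
In saturation I_D = ½ k_n (V_GS − V_TN)², so V_GS − V_TN = √(2 I_D / k_n) = √(2 × 10.1 / 5.9) = 1.85 V.
V_GS = 1.19 + 1.85 = 3.04 V.

V_GS = 3.04 V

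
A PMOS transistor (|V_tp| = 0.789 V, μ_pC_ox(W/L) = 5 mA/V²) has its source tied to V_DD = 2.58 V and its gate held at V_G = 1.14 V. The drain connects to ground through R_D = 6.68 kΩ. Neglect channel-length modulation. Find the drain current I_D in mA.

I_D = 0.368 mA

V_SG = V_DD − V_G = 2.58 − 1.14 = 1.44 V, so V_ov = 1.44 − 0.789 = 0.651 V.
Assume saturation: I_D = ½ k_p V_ov² = 0.5 × 5 × 0.651² = 1.06 mA, giving V_SD = V_DD − I_D R_D = 2.58 − 1.06 × 6.68 = -4.5 V.
But -4.5 V < V_ov = 0.651 V, so the device is actually in triode.
In triode I_D = k_p[V_ov V_SD − ½ V_SD²] and I_D = (V_DD − V_SD)/R_D. Equating: 16.7 V_SD² − 22.74 V_SD + 2.58 = 0, giving V_SD = 0.125 V (the root below V_ov).
I_D = (2.58 − 0.125) / 6.68 = 0.368 mA.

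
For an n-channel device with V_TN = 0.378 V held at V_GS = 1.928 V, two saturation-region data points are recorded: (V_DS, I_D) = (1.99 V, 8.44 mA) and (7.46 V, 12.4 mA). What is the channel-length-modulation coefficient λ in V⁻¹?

λ = 0.103 V⁻¹

With V_GS fixed, I_D ∝ (1 + λ V_DS) in saturation, so I_D2/I_D1 = (1 + λ V_DS2)/(1 + λ V_DS1).
12.4/8.44 = 1.469 = (1 + 7.46 λ)/(1 + 1.99 λ).
Solving: λ (I_D1 V_DS2 − I_D2 V_DS1) = I_D2 − I_D1, so λ = (12.4 − 8.44) / (8.44 × 7.46 − 12.4 × 1.99) = 3.96 / 38.3 = 0.103 V⁻¹.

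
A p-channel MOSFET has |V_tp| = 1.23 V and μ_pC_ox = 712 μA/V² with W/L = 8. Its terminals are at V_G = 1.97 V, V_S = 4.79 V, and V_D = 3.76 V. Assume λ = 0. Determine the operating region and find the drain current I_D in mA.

V_SG = V_S − V_G = 4.79 − 1.97 = 2.82 V; V_SD = V_S − V_D = 4.79 − 3.76 = 1.03 V.
k_p = μ_pC_ox · (W/L) = 5.696 mA/V².
V_ov = V_SG − |V_tp| = 2.82 − 1.23 = 1.59 V.
Since V_SD = 1.03 V < V_ov = 1.59 V, the device is in the triode region.
I_D = k_p [V_ov · V_SD − ½ V_SD²] = 5.696 × [1.59 × 1.03 − 0.5 × 1.03²] = 6.31 mA.

Triode; I_D = 6.31 mA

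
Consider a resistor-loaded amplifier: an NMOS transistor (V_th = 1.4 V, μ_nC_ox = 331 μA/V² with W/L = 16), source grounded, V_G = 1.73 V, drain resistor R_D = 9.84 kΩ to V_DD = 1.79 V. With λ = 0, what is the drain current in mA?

I_D = 0.170 mA

V_GS = V_G = 1.73 V, so V_ov = 1.73 − 1.4 = 0.33 V.
k_n = μ_nC_ox · (W/L) = 5.296 mA/V².
Assume saturation: I_D = ½ k_n V_ov² = 0.5 × 5.296 × 0.33² = 0.288 mA, giving V_DS = V_DD − I_D R_D = 1.79 − 0.288 × 9.84 = -1.05 V.
But -1.05 V < V_ov = 0.33 V, so the device is actually in triode.
In triode I_D = k_n[V_ov V_DS − ½ V_DS²] and I_D = (V_DD − V_DS)/R_D. Equating: 26.1 V_DS² − 18.2 V_DS + 1.79 = 0, giving V_DS = 0.118 V (the root below V_ov).
I_D = (1.79 − 0.118) / 9.84 = 0.17 mA.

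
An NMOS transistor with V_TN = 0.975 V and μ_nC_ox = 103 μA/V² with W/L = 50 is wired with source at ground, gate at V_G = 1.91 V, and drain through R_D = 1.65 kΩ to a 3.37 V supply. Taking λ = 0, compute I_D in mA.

V_GS = V_G = 1.91 V, so V_ov = 1.91 − 0.975 = 0.935 V.
k_n = μ_nC_ox · (W/L) = 5.15 mA/V².
Assume saturation: I_D = ½ k_n V_ov² = 0.5 × 5.15 × 0.935² = 2.25 mA, giving V_DS = V_DD − I_D R_D = 3.37 − 2.25 × 1.65 = -0.344 V.
But -0.344 V < V_ov = 0.935 V, so the device is actually in triode.
In triode I_D = k_n[V_ov V_DS − ½ V_DS²] and I_D = (V_DD − V_DS)/R_D. Equating: 4.25 V_DS² − 8.945 V_DS + 3.37 = 0, giving V_DS = 0.491 V (the root below V_ov).
I_D = (3.37 − 0.491) / 1.65 = 1.74 mA.

I_D = 1.74 mA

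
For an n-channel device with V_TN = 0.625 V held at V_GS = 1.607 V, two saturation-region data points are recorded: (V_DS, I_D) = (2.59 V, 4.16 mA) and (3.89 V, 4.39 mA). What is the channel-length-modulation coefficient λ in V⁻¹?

With V_GS fixed, I_D ∝ (1 + λ V_DS) in saturation, so I_D2/I_D1 = (1 + λ V_DS2)/(1 + λ V_DS1).
4.39/4.16 = 1.055 = (1 + 3.89 λ)/(1 + 2.59 λ).
Solving: λ (I_D1 V_DS2 − I_D2 V_DS1) = I_D2 − I_D1, so λ = (4.39 − 4.16) / (4.16 × 3.89 − 4.39 × 2.59) = 0.23 / 4.81 = 0.0478 V⁻¹.

λ = 0.0478 V⁻¹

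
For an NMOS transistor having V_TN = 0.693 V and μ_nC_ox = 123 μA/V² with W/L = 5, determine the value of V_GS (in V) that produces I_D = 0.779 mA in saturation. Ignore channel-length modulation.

k_n = μ_nC_ox · (W/L) = 0.615 mA/V².
In saturation I_D = ½ k_n (V_GS − V_TN)², so V_GS − V_TN = √(2 I_D / k_n) = √(2 × 0.779 / 0.615) = 1.59 V.
V_GS = 0.693 + 1.59 = 2.28 V.

V_GS = 2.28 V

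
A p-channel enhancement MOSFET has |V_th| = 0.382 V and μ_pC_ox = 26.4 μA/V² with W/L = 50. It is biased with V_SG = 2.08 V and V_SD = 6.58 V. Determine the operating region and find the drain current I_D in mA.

Saturation; I_D = 1.90 mA

k_p = μ_pC_ox · (W/L) = 1.32 mA/V².
V_ov = V_SG − |V_th| = 2.08 − 0.382 = 1.7 V.
Since V_SD = 6.58 V ≥ V_ov = 1.7 V, the device is in saturation.
I_D = ½ k_p V_ov² = 0.5 × 1.32 × 1.7² = 1.9 mA.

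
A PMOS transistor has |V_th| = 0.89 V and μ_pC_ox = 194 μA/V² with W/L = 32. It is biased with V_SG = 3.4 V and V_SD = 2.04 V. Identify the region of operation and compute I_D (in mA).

k_p = μ_pC_ox · (W/L) = 6.208 mA/V².
V_ov = V_SG − |V_th| = 3.4 − 0.89 = 2.51 V.
Since V_SD = 2.04 V < V_ov = 2.51 V, the device is in the triode region.
I_D = k_p [V_ov · V_SD − ½ V_SD²] = 6.208 × [2.51 × 2.04 − 0.5 × 2.04²] = 18.9 mA.

Triode; I_D = 18.9 mA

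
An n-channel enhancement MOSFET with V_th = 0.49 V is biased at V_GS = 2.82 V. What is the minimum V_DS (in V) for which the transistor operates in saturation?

V_DS,sat = 2.33 V

The boundary between triode and saturation is V_DS = V_GS − V_th = V_ov.
V_ov = 2.82 − 0.49 = 2.33 V.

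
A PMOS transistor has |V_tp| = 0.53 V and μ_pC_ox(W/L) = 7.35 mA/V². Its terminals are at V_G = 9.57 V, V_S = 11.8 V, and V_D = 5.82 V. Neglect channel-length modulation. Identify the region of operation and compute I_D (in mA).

Saturation; I_D = 10.6 mA

V_SG = V_S − V_G = 11.8 − 9.57 = 2.23 V; V_SD = V_S − V_D = 11.8 − 5.82 = 5.98 V.
V_ov = V_SG − |V_tp| = 2.23 − 0.53 = 1.7 V.
Since V_SD = 5.98 V ≥ V_ov = 1.7 V, the device is in saturation.
I_D = ½ k_p V_ov² = 0.5 × 7.35 × 1.7² = 10.6 mA.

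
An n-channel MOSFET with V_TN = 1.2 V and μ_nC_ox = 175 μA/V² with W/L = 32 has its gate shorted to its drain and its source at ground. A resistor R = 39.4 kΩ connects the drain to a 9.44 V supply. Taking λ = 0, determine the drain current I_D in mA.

With gate tied to drain, V_GS = V_DS ≥ V_GS − V_TN, so the device is in saturation.
k_n = μ_nC_ox · (W/L) = 5.6 mA/V².
KCL at the drain: ½ k_n (V_GS − V_TN)² = (V_DD − V_GS)/R.
Let x = V_GS − 1.2. Then 110 x² + x − 8.24 = 0, giving x = 0.269 V (positive root), so V_GS = 1.47 V.
I_D = (V_DD − V_GS)/R = (9.44 − 1.47) / 39.4 = 0.202 mA.

I_D = 0.202 mA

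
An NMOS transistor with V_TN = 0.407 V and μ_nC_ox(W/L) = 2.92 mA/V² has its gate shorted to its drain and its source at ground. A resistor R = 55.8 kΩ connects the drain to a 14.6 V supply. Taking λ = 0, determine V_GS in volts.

V_GS = 0.818 V

With gate tied to drain, V_GS = V_DS ≥ V_GS − V_TN, so the device is in saturation.
KCL at the drain: ½ k_n (V_GS − V_TN)² = (V_DD − V_GS)/R.
Let x = V_GS − 0.407. Then 81.5 x² + x − 14.19 = 0, giving x = 0.411 V (positive root), so V_GS = 0.818 V.
I_D = (V_DD − V_GS)/R = (14.6 − 0.818) / 55.8 = 0.247 mA.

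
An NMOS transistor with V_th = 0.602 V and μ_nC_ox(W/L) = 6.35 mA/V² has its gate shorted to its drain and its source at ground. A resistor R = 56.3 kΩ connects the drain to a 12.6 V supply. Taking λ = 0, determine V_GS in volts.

V_GS = 0.858 V

With gate tied to drain, V_GS = V_DS ≥ V_GS − V_th, so the device is in saturation.
KCL at the drain: ½ k_n (V_GS − V_th)² = (V_DD − V_GS)/R.
Let x = V_GS − 0.602. Then 179 x² + x − 12 = 0, giving x = 0.256 V (positive root), so V_GS = 0.858 V.
I_D = (V_DD − V_GS)/R = (12.6 − 0.858) / 56.3 = 0.209 mA.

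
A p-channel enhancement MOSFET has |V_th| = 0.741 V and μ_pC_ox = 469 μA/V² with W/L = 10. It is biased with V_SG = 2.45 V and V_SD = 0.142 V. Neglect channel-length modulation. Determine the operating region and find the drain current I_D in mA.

k_p = μ_pC_ox · (W/L) = 4.69 mA/V².
V_ov = V_SG − |V_th| = 2.45 − 0.741 = 1.71 V.
Since V_SD = 0.142 V < V_ov = 1.71 V, the device is in the triode region.
I_D = k_p [V_ov · V_SD − ½ V_SD²] = 4.69 × [1.71 × 0.142 − 0.5 × 0.142²] = 1.09 mA.

Triode; I_D = 1.09 mA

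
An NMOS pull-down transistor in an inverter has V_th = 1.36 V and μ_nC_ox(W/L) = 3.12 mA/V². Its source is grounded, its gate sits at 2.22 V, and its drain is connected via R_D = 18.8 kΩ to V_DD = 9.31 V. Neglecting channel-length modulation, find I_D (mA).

I_D = 0.484 mA

V_GS = V_G = 2.22 V, so V_ov = 2.22 − 1.36 = 0.86 V.
Assume saturation: I_D = ½ k_n V_ov² = 0.5 × 3.12 × 0.86² = 1.15 mA, giving V_DS = V_DD − I_D R_D = 9.31 − 1.15 × 18.8 = -12.4 V.
But -12.4 V < V_ov = 0.86 V, so the device is actually in triode.
In triode I_D = k_n[V_ov V_DS − ½ V_DS²] and I_D = (V_DD − V_DS)/R_D. Equating: 29.3 V_DS² − 51.44 V_DS + 9.31 = 0, giving V_DS = 0.205 V (the root below V_ov).
I_D = (9.31 − 0.205) / 18.8 = 0.484 mA.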